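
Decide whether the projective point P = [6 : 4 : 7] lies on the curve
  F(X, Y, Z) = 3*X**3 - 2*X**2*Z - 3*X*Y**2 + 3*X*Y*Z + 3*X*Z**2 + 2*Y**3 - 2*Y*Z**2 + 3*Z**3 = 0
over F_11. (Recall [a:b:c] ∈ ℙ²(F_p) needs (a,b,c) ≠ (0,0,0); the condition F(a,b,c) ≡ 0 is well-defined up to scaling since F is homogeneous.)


F(6,4,7) ≡ 5 (mod 11); P is NOT on the curve.

Evaluate F(6, 4, 7) term-by-term (mod 11).
  3*X**3 ↦ 3·216·1·1 = 648
  -2*X**2*Z ↦ -2·36·1·7 = -504
  -3*X*Y**2 ↦ -3·6·16·1 = -288
  3*X*Y*Z ↦ 3·6·4·7 = 504
  3*X*Z**2 ↦ 3·6·1·49 = 882
  2*Y**3 ↦ 2·1·64·1 = 128
  -2*Y*Z**2 ↦ -2·1·4·49 = -392
  3*Z**3 ↦ 3·1·1·343 = 1029
Sum: F(6, 4, 7) = (648) + (-504) + (-288) + (504) + (882) + (128) + (-392) + (1029) = 2007.
Reducing mod 11: 2007 ≡ 5 (mod 11).
Since F(a, b, c) ≡ 5 ≠ 0 (mod 11), P does NOT lie on the curve.


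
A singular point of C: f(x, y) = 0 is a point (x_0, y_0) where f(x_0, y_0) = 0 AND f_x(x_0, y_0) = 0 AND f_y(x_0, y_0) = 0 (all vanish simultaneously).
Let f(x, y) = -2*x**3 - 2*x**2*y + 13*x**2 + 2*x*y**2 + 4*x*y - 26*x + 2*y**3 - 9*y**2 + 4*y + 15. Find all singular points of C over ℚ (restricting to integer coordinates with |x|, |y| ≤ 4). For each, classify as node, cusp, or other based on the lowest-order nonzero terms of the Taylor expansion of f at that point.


Singular points: {(2, 1)}; classification: node.

Compute partial derivatives:
  f_x = -6*x**2 - 4*x*y + 26*x + 2*y**2 + 4*y - 26.
  f_y = -2*x**2 + 4*x*y + 4*x + 6*y**2 - 18*y + 4.
Scan x_0 ∈ {−4, ..., 4}. For each x_0, f_y(x_0, y) is a polynomial in y; find its integer roots y ∈ {−4, ..., 4}, then test f_x and f at those candidates.
  x = -4: f_y(-4, y) = 6*y**2 - 34*y - 44; no integer root y with |y| ≤ 4.
  x = -3: f_y(-3, y) = 6*y**2 - 30*y - 26; no integer root y with |y| ≤ 4.
  x = -2: f_y(-2, y) = 6*y**2 - 26*y - 12; no integer root y with |y| ≤ 4.
  x = -1: f_y(-1, y) = 6*y**2 - 22*y - 2; no integer root y with |y| ≤ 4.
  x = 0: f_y(0, y) = 6*y**2 - 18*y + 4; no integer root y with |y| ≤ 4.
  x = 1: f_y(1, y) = 6*y**2 - 14*y + 6; no integer root y with |y| ≤ 4.
  x = 2: f_y(2, y) = 6*y**2 - 10*y + 4; vanishes at y ∈ {1}. (2, 1): f_x = 0, f = 0 — SINGULAR.
  x = 3: f_y(3, y) = 6*y**2 - 6*y - 2; no integer root y with |y| ≤ 4.
  x = 4: f_y(4, y) = 6*y**2 - 2*y - 12; no integer root y with |y| ≤ 4.
Only singular point on the grid: (2, 1).
Classify: substitute x = 2 + u, y = 1 + v and expand: f = -2*u**3 - 2*u**2*v - u**2 + 2*u*v**2 + 2*v**3 + v**2.
No constant or linear terms (consistent with a singular point). Quadratic part: -u**2 + v**2. Cubic part: -2*u**3 - 2*u**2*v + 2*u*v**2 + 2*v**3.
The quadratic part v**2 - u**2 = (v − u)(v + u) splits into two distinct linear factors, so there are two distinct tangent lines y − 1 = ±(x − 2) — this is a node (ordinary double point).
Classification: node.


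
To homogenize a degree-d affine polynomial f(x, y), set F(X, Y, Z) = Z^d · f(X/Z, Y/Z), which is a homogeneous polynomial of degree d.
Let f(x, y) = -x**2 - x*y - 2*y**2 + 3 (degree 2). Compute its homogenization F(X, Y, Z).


F(X, Y, Z) = -X**2 - X*Y - 2*Y**2 + 3*Z**2

deg(f) = 2.
Substitute x = X/Z, y = Y/Z into f, then multiply by Z^2.
  monomial -1·x^2·y^0 ↦ -1·X^2·Y^0·Z^0.
  monomial -1·x^1·y^1 ↦ -1·X^1·Y^1·Z^0.
  monomial -2·x^0·y^2 ↦ -2·X^0·Y^2·Z^0.
  monomial 3·x^0·y^0 ↦ 3·X^0·Y^0·Z^2.
Collecting: F(X, Y, Z) = -X**2 - X*Y - 2*Y**2 + 3*Z**2.


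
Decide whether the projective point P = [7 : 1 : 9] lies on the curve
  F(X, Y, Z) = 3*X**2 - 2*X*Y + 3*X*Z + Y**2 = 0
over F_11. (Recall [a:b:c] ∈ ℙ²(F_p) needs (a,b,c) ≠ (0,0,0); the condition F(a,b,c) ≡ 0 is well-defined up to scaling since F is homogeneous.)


F(7,1,9) ≡ 4 (mod 11); P is NOT on the curve.

Evaluate F(7, 1, 9) term-by-term (mod 11).
  3*X**2 ↦ 3·49·1·1 = 147
  -2*X*Y ↦ -2·7·1·1 = -14
  3*X*Z ↦ 3·7·1·9 = 189
  Y**2 ↦ 1·1·1·1 = 1
Sum: F(7, 1, 9) = (147) + (-14) + (189) + (1) = 323.
Reducing mod 11: 323 ≡ 4 (mod 11).
Since F(a, b, c) ≡ 4 ≠ 0 (mod 11), P does NOT lie on the curve.


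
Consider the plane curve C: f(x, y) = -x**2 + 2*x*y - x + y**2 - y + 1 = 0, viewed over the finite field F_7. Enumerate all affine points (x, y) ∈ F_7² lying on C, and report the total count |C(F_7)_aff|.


Affine F_7-points: {(0, 3), (0, 5), (2, 5), (2, 6), (5, 2), (5, 3)}; count = 6.

For each of the 49 pairs (x, y) ∈ F_7², evaluate f(x, y) mod 7. Record the zeros.
  x = 0: [0↦1, 1↦1, 2↦3, 3↦0, 4↦6, 5↦0, 6↦3]  zeros at y ∈ {3, 5}
  x = 1: [0↦6, 1↦1, 2↦5, 3↦4, 4↦5, 5↦1, 6↦6]  zeros at y ∈ ∅
  x = 2: [0↦2, 1↦6, 2↦5, 3↦6, 4↦2, 5↦0, 6↦0]  zeros at y ∈ {5, 6}
  x = 3: [0↦3, 1↦2, 2↦3, 3↦6, 4↦4, 5↦4, 6↦6]  zeros at y ∈ ∅
  x = 4: [0↦2, 1↦3, 2↦6, 3↦4, 4↦4, 5↦6, 6↦3]  zeros at y ∈ ∅
  x = 5: [0↦6, 1↦2, 2↦0, 3↦0, 4↦2, 5↦6, 6↦5]  zeros at y ∈ {2, 3}
  x = 6: [0↦1, 1↦6, 2↦6, 3↦1, 4↦5, 5↦4, 6↦5]  zeros at y ∈ ∅
Collecting zeros: affine points = {(0, 3), (0, 5), (2, 5), (2, 6), (5, 2), (5, 3)}.
Total count |C(F_7)_aff| = 6.


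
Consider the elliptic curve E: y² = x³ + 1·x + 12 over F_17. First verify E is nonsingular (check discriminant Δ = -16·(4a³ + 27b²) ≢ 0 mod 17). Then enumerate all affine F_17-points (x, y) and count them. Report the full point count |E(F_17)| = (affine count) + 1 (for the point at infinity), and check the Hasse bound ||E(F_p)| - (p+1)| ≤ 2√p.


Affine points = {(3, 5), (3, 12), (6, 8), (6, 9), (9, 6), (9, 11), (10, 6), (10, 11), (12, 1), (12, 16), (14, 4), (14, 13), (15, 6), (15, 11)}; affine count = 14; |E(F_17)| = 15.

Discriminant check: Δ ∝ 4a³ + 27b² = 4·1³ + 27·12² = 4·1 + 27·144 ≡ 16 (mod 17). Nonzero ⇒ E is nonsingular.
For each x ∈ F_17, compute rhs = x³ + 1·x + 12 mod 17, then count y ∈ F_17 with y² ≡ rhs.
  x = 0: rhs = 12, matching y values: none (0 points).
  x = 1: rhs = 14, matching y values: none (0 points).
  x = 2: rhs = 5, matching y values: none (0 points).
  x = 3: rhs = 8, matching y values: 5, 12 (2 points).
  x = 4: rhs = 12, matching y values: none (0 points).
  x = 5: rhs = 6, matching y values: none (0 points).
  x = 6: rhs = 13, matching y values: 8, 9 (2 points).
  x = 7: rhs = 5, matching y values: none (0 points).
  x = 8: rhs = 5, matching y values: none (0 points).
  x = 9: rhs = 2, matching y values: 6, 11 (2 points).
  x = 10: rhs = 2, matching y values: 6, 11 (2 points).
  x = 11: rhs = 11, matching y values: none (0 points).
  x = 12: rhs = 1, matching y values: 1, 16 (2 points).
  x = 13: rhs = 12, matching y values: none (0 points).
  x = 14: rhs = 16, matching y values: 4, 13 (2 points).
  x = 15: rhs = 2, matching y values: 6, 11 (2 points).
  x = 16: rhs = 10, matching y values: none (0 points).
Total affine count: 14.
Full point count |E(F_17)| = 14 + 1 = 15.
Hasse bound: |15 − (17+1)| = |-3| = 3 ≤ 2√17 ≈ 8.2462 ✓.


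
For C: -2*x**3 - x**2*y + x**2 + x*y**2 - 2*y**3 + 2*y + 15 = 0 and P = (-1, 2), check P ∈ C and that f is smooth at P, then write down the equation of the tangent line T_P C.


Tangent line at P: 54 - 27*y = 0.

Step 1: f(-1, 2) = 0, so P lies on C.
Step 2: partial derivatives
  f_x(x, y) = -6*x**2 - 2*x*y + 2*x + y**2, f_y(x, y) = -x**2 + 2*x*y - 6*y**2 + 2.
  f_x(P) = 0, f_y(P) = -27 (gradient nonzero, so P is smooth).
Step 3: tangent line at P: 0·(x − -1) + -27·(y − 2) = 0.
Expanding: 54 - 27*y = 0.


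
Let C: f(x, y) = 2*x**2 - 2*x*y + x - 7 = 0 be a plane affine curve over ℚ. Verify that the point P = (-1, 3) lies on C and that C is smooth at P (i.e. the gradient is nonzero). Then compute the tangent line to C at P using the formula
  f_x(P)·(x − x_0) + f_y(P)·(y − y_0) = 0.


Tangent line at P: -9*x + 2*y - 15 = 0.

Step 1: f(-1, 3) = 0, so P lies on C.
Step 2: partial derivatives
  f_x(x, y) = 4*x - 2*y + 1, f_y(x, y) = -2*x.
  f_x(P) = -9, f_y(P) = 2 (gradient nonzero, so P is smooth).
Step 3: tangent line at P: -9·(x − -1) + 2·(y − 3) = 0.
Expanding: -9*x + 2*y - 15 = 0.


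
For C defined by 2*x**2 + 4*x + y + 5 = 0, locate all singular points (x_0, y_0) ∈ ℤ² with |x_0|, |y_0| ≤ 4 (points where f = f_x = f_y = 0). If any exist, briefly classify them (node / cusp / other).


No singular points in the scanned grid; C is smooth there.

Compute partial derivatives:
  f_x = 4*x + 4.
  f_y = 1.
f_y = 1 is a nonzero constant, so f_y never vanishes: no point (x, y) can satisfy f = f_x = f_y = 0. In particular no (x, y) ∈ {−4, ..., 4}² is singular; the curve is smooth.


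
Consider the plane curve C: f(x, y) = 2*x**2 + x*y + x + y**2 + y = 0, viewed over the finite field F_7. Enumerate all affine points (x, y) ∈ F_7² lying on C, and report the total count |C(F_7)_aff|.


Affine F_7-points: {(0, 0), (0, 6), (2, 1), (2, 3), (3, 0), (3, 3), (4, 1)}; count = 7.

For each of the 49 pairs (x, y) ∈ F_7², evaluate f(x, y) mod 7. Record the zeros.
  x = 0: [0↦0, 1↦2, 2↦6, 3↦5, 4↦6, 5↦2, 6↦0]  zeros at y ∈ {0, 6}
  x = 1: [0↦3, 1↦6, 2↦4, 3↦4, 4↦6, 5↦3, 6↦2]  zeros at y ∈ ∅
  x = 2: [0↦3, 1↦0, 2↦6, 3↦0, 4↦3, 5↦1, 6↦1]  zeros at y ∈ {1, 3}
  x = 3: [0↦0, 1↦5, 2↦5, 3↦0, 4↦4, 5↦3, 6↦4]  zeros at y ∈ {0, 3}
  x = 4: [0↦1, 1↦0, 2↦1, 3↦4, 4↦2, 5↦2, 6↦4]  zeros at y ∈ {1}
  x = 5: [0↦6, 1↦6, 2↦1, 3↦5, 4↦4, 5↦5, 6↦1]  zeros at y ∈ ∅
  x = 6: [0↦1, 1↦2, 2↦5, 3↦3, 4↦3, 5↦5, 6↦2]  zeros at y ∈ ∅
Collecting zeros: affine points = {(0, 0), (0, 6), (2, 1), (2, 3), (3, 0), (3, 3), (4, 1)}.
Total count |C(F_7)_aff| = 7.


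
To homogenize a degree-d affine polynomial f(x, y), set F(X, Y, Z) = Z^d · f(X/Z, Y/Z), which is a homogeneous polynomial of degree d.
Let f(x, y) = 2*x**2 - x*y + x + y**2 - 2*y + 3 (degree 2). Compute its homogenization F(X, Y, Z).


F(X, Y, Z) = 2*X**2 - X*Y + X*Z + Y**2 - 2*Y*Z + 3*Z**2

deg(f) = 2.
Substitute x = X/Z, y = Y/Z into f, then multiply by Z^2.
  monomial 2·x^2·y^0 ↦ 2·X^2·Y^0·Z^0.
  monomial -1·x^1·y^1 ↦ -1·X^1·Y^1·Z^0.
  monomial 1·x^1·y^0 ↦ 1·X^1·Y^0·Z^1.
  monomial 1·x^0·y^2 ↦ 1·X^0·Y^2·Z^0.
  monomial -2·x^0·y^1 ↦ -2·X^0·Y^1·Z^1.
  monomial 3·x^0·y^0 ↦ 3·X^0·Y^0·Z^2.
Collecting: F(X, Y, Z) = 2*X**2 - X*Y + X*Z + Y**2 - 2*Y*Z + 3*Z**2.


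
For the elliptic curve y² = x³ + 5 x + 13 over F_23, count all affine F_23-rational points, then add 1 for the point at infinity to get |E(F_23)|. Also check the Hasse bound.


Affine points = {(0, 6), (0, 17), (2, 10), (2, 13), (3, 3), (3, 20), (5, 5), (5, 18), (6, 11), (6, 12), (7, 0), (8, 6), (8, 17), (15, 6), (15, 17), (16, 7), (16, 16), (18, 1), (18, 22), (21, 8), (21, 15)}; affine count = 21; |E(F_23)| = 22.

Discriminant check: Δ ∝ 4a³ + 27b² = 4·5³ + 27·13² = 4·125 + 27·169 ≡ 3 (mod 23). Nonzero ⇒ E is nonsingular.
For each x ∈ F_23, compute rhs = x³ + 5·x + 13 mod 23, then count y ∈ F_23 with y² ≡ rhs.
  x = 0: rhs = 13, matching y values: 6, 17 (2 points).
  x = 1: rhs = 19, matching y values: none (0 points).
  x = 2: rhs = 8, matching y values: 10, 13 (2 points).
  x = 3: rhs = 9, matching y values: 3, 20 (2 points).
  x = 4: rhs = 5, matching y values: none (0 points).
  x = 5: rhs = 2, matching y values: 5, 18 (2 points).
  x = 6: rhs = 6, matching y values: 11, 12 (2 points).
  x = 7: rhs = 0, matching y values: 0 (1 points).
  x = 8: rhs = 13, matching y values: 6, 17 (2 points).
  x = 9: rhs = 5, matching y values: none (0 points).
  x = 10: rhs = 5, matching y values: none (0 points).
  x = 11: rhs = 19, matching y values: none (0 points).
  x = 12: rhs = 7, matching y values: none (0 points).
  x = 13: rhs = 21, matching y values: none (0 points).
  x = 14: rhs = 21, matching y values: none (0 points).
  x = 15: rhs = 13, matching y values: 6, 17 (2 points).
  x = 16: rhs = 3, matching y values: 7, 16 (2 points).
  x = 17: rhs = 20, matching y values: none (0 points).
  x = 18: rhs = 1, matching y values: 1, 22 (2 points).
  x = 19: rhs = 21, matching y values: none (0 points).
  x = 20: rhs = 17, matching y values: none (0 points).
  x = 21: rhs = 18, matching y values: 8, 15 (2 points).
  x = 22: rhs = 7, matching y values: none (0 points).
Total affine count: 21.
Full point count |E(F_23)| = 21 + 1 = 22.
Hasse bound: |22 − (23+1)| = |-2| = 2 ≤ 2√23 ≈ 9.5917 ✓.


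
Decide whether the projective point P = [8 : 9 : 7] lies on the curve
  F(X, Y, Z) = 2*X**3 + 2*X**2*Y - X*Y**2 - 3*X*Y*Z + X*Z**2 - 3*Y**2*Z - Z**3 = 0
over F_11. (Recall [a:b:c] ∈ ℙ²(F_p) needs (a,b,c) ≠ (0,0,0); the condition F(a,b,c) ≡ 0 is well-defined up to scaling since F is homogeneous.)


F(8,9,7) ≡ 3 (mod 11); P is NOT on the curve.

Evaluate F(8, 9, 7) term-by-term (mod 11).
  2*X**3 ↦ 2·512·1·1 = 1024
  2*X**2*Y ↦ 2·64·9·1 = 1152
  -X*Y**2 ↦ -1·8·81·1 = -648
  -3*X*Y*Z ↦ -3·8·9·7 = -1512
  X*Z**2 ↦ 1·8·1·49 = 392
  -3*Y**2*Z ↦ -3·1·81·7 = -1701
  -Z**3 ↦ -1·1·1·343 = -343
Sum: F(8, 9, 7) = (1024) + (1152) + (-648) + (-1512) + (392) + (-1701) + (-343) = -1636.
Reducing mod 11: -1636 ≡ 3 (mod 11).
Since F(a, b, c) ≡ 3 ≠ 0 (mod 11), P does NOT lie on the curve.


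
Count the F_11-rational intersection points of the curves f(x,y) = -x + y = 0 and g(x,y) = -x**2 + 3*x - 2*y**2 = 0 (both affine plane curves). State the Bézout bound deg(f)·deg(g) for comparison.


Common zeros: {(0, 0), (1, 1)}; count = 2; Bézout bound = 2.

deg(f) = 1, deg(g) = 2, so Bézout bound = 2.
Scan x ∈ F_11. For each x, list the y ∈ F_11 with f(x, y) ≡ 0 and those with g(x, y) ≡ 0 (mod 11); the common zeros in that column are the intersection.
  x = 0: f ≡ 0 at y ∈ {0}; g ≡ 0 at y ∈ {0}; common: {0}.
  x = 1: f ≡ 0 at y ∈ {1}; g ≡ 0 at y ∈ {1, 10}; common: {1}.
  x = 2: f ≡ 0 at y ∈ {2}; g ≡ 0 at y ∈ {1, 10}; common: ∅.
  x = 3: f ≡ 0 at y ∈ {3}; g ≡ 0 at y ∈ {0}; common: ∅.
  x = 4: f ≡ 0 at y ∈ {4}; g ≡ 0 at y ∈ {3, 8}; common: ∅.
  x = 5: f ≡ 0 at y ∈ {5}; g ≡ 0 at y ∈ ∅; common: ∅.
  x = 6: f ≡ 0 at y ∈ {6}; g ≡ 0 at y ∈ ∅; common: ∅.
  x = 7: f ≡ 0 at y ∈ {7}; g ≡ 0 at y ∈ ∅; common: ∅.
  x = 8: f ≡ 0 at y ∈ {8}; g ≡ 0 at y ∈ ∅; common: ∅.
  x = 9: f ≡ 0 at y ∈ {9}; g ≡ 0 at y ∈ ∅; common: ∅.
  x = 10: f ≡ 0 at y ∈ {10}; g ≡ 0 at y ∈ {3, 8}; common: ∅.
Collecting: common zeros = {(0, 0), (1, 1)}, so the count is 2.
Comparison with the Bézout bound: 2 ≤ 2 = deg(f)·deg(g), as expected for curves with no common component (the bound is attained).


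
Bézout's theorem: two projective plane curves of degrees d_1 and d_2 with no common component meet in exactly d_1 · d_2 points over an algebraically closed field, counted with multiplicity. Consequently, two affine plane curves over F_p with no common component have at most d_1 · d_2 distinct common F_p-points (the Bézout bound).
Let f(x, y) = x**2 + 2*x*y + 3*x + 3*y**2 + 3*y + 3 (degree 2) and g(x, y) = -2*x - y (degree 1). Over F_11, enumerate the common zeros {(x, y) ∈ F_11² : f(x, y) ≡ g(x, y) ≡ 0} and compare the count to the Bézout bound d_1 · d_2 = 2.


Common zeros: {(2, 7)}; count = 1; Bézout bound = 2.

deg(f) = 2, deg(g) = 1, so Bézout bound = 2.
Scan x ∈ F_11. For each x, list the y ∈ F_11 with f(x, y) ≡ 0 and those with g(x, y) ≡ 0 (mod 11); the common zeros in that column are the intersection.
  x = 0: f ≡ 0 at y ∈ ∅; g ≡ 0 at y ∈ {0}; common: ∅.
  x = 1: f ≡ 0 at y ∈ ∅; g ≡ 0 at y ∈ {9}; common: ∅.
  x = 2: f ≡ 0 at y ∈ {7, 9}; g ≡ 0 at y ∈ {7}; common: {7}.
  x = 3: f ≡ 0 at y ∈ {1, 7}; g ≡ 0 at y ∈ {5}; common: ∅.
  x = 4: f ≡ 0 at y ∈ ∅; g ≡ 0 at y ∈ {3}; common: ∅.
  x = 5: f ≡ 0 at y ∈ {4, 10}; g ≡ 0 at y ∈ {1}; common: ∅.
  x = 6: f ≡ 0 at y ∈ {2, 4}; g ≡ 0 at y ∈ {10}; common: ∅.
  x = 7: f ≡ 0 at y ∈ ∅; g ≡ 0 at y ∈ {8}; common: ∅.
  x = 8: f ≡ 0 at y ∈ ∅; g ≡ 0 at y ∈ {6}; common: ∅.
  x = 9: f ≡ 0 at y ∈ {2}; g ≡ 0 at y ∈ {4}; common: ∅.
  x = 10: f ≡ 0 at y ∈ {9}; g ≡ 0 at y ∈ {2}; common: ∅.
Collecting: common zeros = {(2, 7)}, so the count is 1.
Comparison with the Bézout bound: 1 ≤ 2 = deg(f)·deg(g), as expected for curves with no common component (the affine F_11-count falls short of the bound because intersections may lie at infinity, over extension fields, or carry multiplicity).


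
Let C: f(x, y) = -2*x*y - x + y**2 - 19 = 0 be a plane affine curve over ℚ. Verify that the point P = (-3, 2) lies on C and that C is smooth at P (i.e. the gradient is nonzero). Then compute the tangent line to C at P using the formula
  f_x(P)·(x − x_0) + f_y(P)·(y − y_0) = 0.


Tangent line at P: -5*x + 10*y - 35 = 0.

Step 1: f(-3, 2) = 0, so P lies on C.
Step 2: partial derivatives
  f_x(x, y) = -2*y - 1, f_y(x, y) = -2*x + 2*y.
  f_x(P) = -5, f_y(P) = 10 (gradient nonzero, so P is smooth).
Step 3: tangent line at P: -5·(x − -3) + 10·(y − 2) = 0.
Expanding: -5*x + 10*y - 35 = 0.


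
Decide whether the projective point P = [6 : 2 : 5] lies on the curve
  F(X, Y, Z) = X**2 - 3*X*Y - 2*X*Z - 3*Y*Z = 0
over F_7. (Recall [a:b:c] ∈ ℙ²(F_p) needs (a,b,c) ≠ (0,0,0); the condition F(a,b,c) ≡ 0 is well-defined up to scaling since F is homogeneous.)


F(6,2,5) ≡ 1 (mod 7); P is NOT on the curve.

Evaluate F(6, 2, 5) term-by-term (mod 7).
  X**2 ↦ 1·36·1·1 = 36
  -3*X*Y ↦ -3·6·2·1 = -36
  -2*X*Z ↦ -2·6·1·5 = -60
  -3*Y*Z ↦ -3·1·2·5 = -30
Sum: F(6, 2, 5) = (36) + (-36) + (-60) + (-30) = -90.
Reducing mod 7: -90 ≡ 1 (mod 7).
Since F(a, b, c) ≡ 1 ≠ 0 (mod 7), P does NOT lie on the curve.


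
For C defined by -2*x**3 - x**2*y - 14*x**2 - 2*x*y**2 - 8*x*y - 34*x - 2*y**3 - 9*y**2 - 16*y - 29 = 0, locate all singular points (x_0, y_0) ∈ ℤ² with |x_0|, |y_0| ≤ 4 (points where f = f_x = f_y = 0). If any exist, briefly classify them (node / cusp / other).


Singular points: {(-2, -1)}; classification: node.

Compute partial derivatives:
  f_x = -6*x**2 - 2*x*y - 28*x - 2*y**2 - 8*y - 34.
  f_y = -x**2 - 4*x*y - 8*x - 6*y**2 - 18*y - 16.
Scan x_0 ∈ {−4, ..., 4}. For each x_0, f_y(x_0, y) is a polynomial in y; find its integer roots y ∈ {−4, ..., 4}, then test f_x and f at those candidates.
  x = -4: f_y(-4, y) = -6*y**2 - 2*y; vanishes at y ∈ {0}. (-4, 0): f_x = -18 ≠ 0.
  x = -3: f_y(-3, y) = -6*y**2 - 6*y - 1; no integer root y with |y| ≤ 4.
  x = -2: f_y(-2, y) = -6*y**2 - 10*y - 4; vanishes at y ∈ {-1}. (-2, -1): f_x = 0, f = 0 — SINGULAR.
  x = -1: f_y(-1, y) = -6*y**2 - 14*y - 9; no integer root y with |y| ≤ 4.
  x = 0: f_y(0, y) = -6*y**2 - 18*y - 16; no integer root y with |y| ≤ 4.
  x = 1: f_y(1, y) = -6*y**2 - 22*y - 25; no integer root y with |y| ≤ 4.
  x = 2: f_y(2, y) = -6*y**2 - 26*y - 36; no integer root y with |y| ≤ 4.
  x = 3: f_y(3, y) = -6*y**2 - 30*y - 49; no integer root y with |y| ≤ 4.
  x = 4: f_y(4, y) = -6*y**2 - 34*y - 64; no integer root y with |y| ≤ 4.
Only singular point on the grid: (-2, -1).
Classify: substitute x = -2 + u, y = -1 + v and expand: f = -2*u**3 - u**2*v - u**2 - 2*u*v**2 - 2*v**3 + v**2.
No constant or linear terms (consistent with a singular point). Quadratic part: -u**2 + v**2. Cubic part: -2*u**3 - u**2*v - 2*u*v**2 - 2*v**3.
The quadratic part v**2 - u**2 = (v − u)(v + u) splits into two distinct linear factors, so there are two distinct tangent lines y − -1 = ±(x − -2) — this is a node (ordinary double point).
Classification: node.


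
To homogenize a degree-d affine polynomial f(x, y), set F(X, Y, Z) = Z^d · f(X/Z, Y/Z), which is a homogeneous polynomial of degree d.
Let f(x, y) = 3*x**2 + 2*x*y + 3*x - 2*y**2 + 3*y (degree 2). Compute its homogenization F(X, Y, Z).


F(X, Y, Z) = 3*X**2 + 2*X*Y + 3*X*Z - 2*Y**2 + 3*Y*Z

deg(f) = 2.
Substitute x = X/Z, y = Y/Z into f, then multiply by Z^2.
  monomial 3·x^2·y^0 ↦ 3·X^2·Y^0·Z^0.
  monomial 2·x^1·y^1 ↦ 2·X^1·Y^1·Z^0.
  monomial 3·x^1·y^0 ↦ 3·X^1·Y^0·Z^1.
  monomial -2·x^0·y^2 ↦ -2·X^0·Y^2·Z^0.
  monomial 3·x^0·y^1 ↦ 3·X^0·Y^1·Z^1.
Collecting: F(X, Y, Z) = 3*X**2 + 2*X*Y + 3*X*Z - 2*Y**2 + 3*Y*Z.


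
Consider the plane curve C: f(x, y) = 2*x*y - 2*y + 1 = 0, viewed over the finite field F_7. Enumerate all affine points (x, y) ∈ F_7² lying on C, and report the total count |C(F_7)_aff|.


Affine F_7-points: {(0, 4), (2, 3), (3, 5), (4, 1), (5, 6), (6, 2)}; count = 6.

For each of the 49 pairs (x, y) ∈ F_7², evaluate f(x, y) mod 7. Record the zeros.
  x = 0: [0↦1, 1↦6, 2↦4, 3↦2, 4↦0, 5↦5, 6↦3]  zeros at y ∈ {4}
  x = 1: [0↦1, 1↦1, 2↦1, 3↦1, 4↦1, 5↦1, 6↦1]  zeros at y ∈ ∅
  x = 2: [0↦1, 1↦3, 2↦5, 3↦0, 4↦2, 5↦4, 6↦6]  zeros at y ∈ {3}
  x = 3: [0↦1, 1↦5, 2↦2, 3↦6, 4↦3, 5↦0, 6↦4]  zeros at y ∈ {5}
  x = 4: [0↦1, 1↦0, 2↦6, 3↦5, 4↦4, 5↦3, 6↦2]  zeros at y ∈ {1}
  x = 5: [0↦1, 1↦2, 2↦3, 3↦4, 4↦5, 5↦6, 6↦0]  zeros at y ∈ {6}
  x = 6: [0↦1, 1↦4, 2↦0, 3↦3, 4↦6, 5↦2, 6↦5]  zeros at y ∈ {2}
Collecting zeros: affine points = {(0, 4), (2, 3), (3, 5), (4, 1), (5, 6), (6, 2)}.
Total count |C(F_7)_aff| = 6.


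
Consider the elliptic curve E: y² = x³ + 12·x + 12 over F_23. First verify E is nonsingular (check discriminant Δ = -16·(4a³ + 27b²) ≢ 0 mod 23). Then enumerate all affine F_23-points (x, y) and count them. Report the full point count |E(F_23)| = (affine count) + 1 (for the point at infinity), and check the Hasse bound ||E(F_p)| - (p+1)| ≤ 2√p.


Affine points = {(0, 9), (0, 14), (1, 5), (1, 18), (3, 11), (3, 12), (4, 3), (4, 20), (5, 6), (5, 17), (6, 1), (6, 22), (7, 5), (7, 18), (11, 7), (11, 16), (14, 7), (14, 16), (15, 5), (15, 18), (17, 0), (20, 8), (20, 15), (21, 7), (21, 16)}; affine count = 25; |E(F_23)| = 26.

Discriminant check: Δ ∝ 4a³ + 27b² = 4·12³ + 27·12² = 4·1728 + 27·144 ≡ 13 (mod 23). Nonzero ⇒ E is nonsingular.
For each x ∈ F_23, compute rhs = x³ + 12·x + 12 mod 23, then count y ∈ F_23 with y² ≡ rhs.
  x = 0: rhs = 12, matching y values: 9, 14 (2 points).
  x = 1: rhs = 2, matching y values: 5, 18 (2 points).
  x = 2: rhs = 21, matching y values: none (0 points).
  x = 3: rhs = 6, matching y values: 11, 12 (2 points).
  x = 4: rhs = 9, matching y values: 3, 20 (2 points).
  x = 5: rhs = 13, matching y values: 6, 17 (2 points).
  x = 6: rhs = 1, matching y values: 1, 22 (2 points).
  x = 7: rhs = 2, matching y values: 5, 18 (2 points).
  x = 8: rhs = 22, matching y values: none (0 points).
  x = 9: rhs = 21, matching y values: none (0 points).
  x = 10: rhs = 5, matching y values: none (0 points).
  x = 11: rhs = 3, matching y values: 7, 16 (2 points).
  x = 12: rhs = 21, matching y values: none (0 points).
  x = 13: rhs = 19, matching y values: none (0 points).
  x = 14: rhs = 3, matching y values: 7, 16 (2 points).
  x = 15: rhs = 2, matching y values: 5, 18 (2 points).
  x = 16: rhs = 22, matching y values: none (0 points).
  x = 17: rhs = 0, matching y values: 0 (1 points).
  x = 18: rhs = 11, matching y values: none (0 points).
  x = 19: rhs = 15, matching y values: none (0 points).
  x = 20: rhs = 18, matching y values: 8, 15 (2 points).
  x = 21: rhs = 3, matching y values: 7, 16 (2 points).
  x = 22: rhs = 22, matching y values: none (0 points).
Total affine count: 25.
Full point count |E(F_23)| = 25 + 1 = 26.
Hasse bound: |26 − (23+1)| = |2| = 2 ≤ 2√23 ≈ 9.5917 ✓.


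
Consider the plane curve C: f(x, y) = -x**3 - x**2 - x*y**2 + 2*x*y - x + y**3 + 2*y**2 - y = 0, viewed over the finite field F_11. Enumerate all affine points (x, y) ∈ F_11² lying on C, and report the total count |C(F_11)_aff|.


Affine F_11-points: {(0, 0), (1, 1), (1, 2), (1, 7), (2, 2), (2, 3), (2, 6), (7, 2), (7, 4), (7, 10), (10, 9)}; count = 11.

For each of the 121 pairs (x, y) ∈ F_11², evaluate f(x, y) mod 11. Record the zeros.
  x = 0: [0↦0, 1↦2, 2↦3, 3↦9, 4↦4, 5↦5, 6↦7, 7↦5, 8↦5, 9↦2, 10↦2]  zeros at y ∈ {0}
  x = 1: [0↦8, 1↦0, 2↦0, 3↦3, 4↦4, 5↦9, 6↦2, 7↦0, 8↦9, 9↦2, 10↦7]  zeros at y ∈ {1, 2, 7}
  x = 2: [0↦8, 1↦1, 2↦0, 3↦0, 4↦7, 5↦5, 6↦0, 7↦9, 8↦5, 9↦5, 10↦4]  zeros at y ∈ {2, 3, 6}
  x = 3: [0↦5, 1↦10, 2↦8, 3↦5, 4↦7, 5↦9, 6↦6, 7↦4, 8↦9, 9↦5, 10↦9]  zeros at y ∈ ∅
  x = 4: [0↦4, 1↦10, 2↦7, 3↦1, 4↦9, 5↦4, 6↦3, 7↦1, 8↦4, 9↦7, 10↦5]  zeros at y ∈ ∅
  x = 5: [0↦10, 1↦6, 2↦2, 3↦4, 4↦7, 5↦6, 6↦7, 7↦5, 8↦6, 9↦5, 10↦8]  zeros at y ∈ ∅
  x = 6: [0↦6, 1↦3, 2↦9, 3↦8, 4↦6, 5↦9, 6↦1, 7↦10, 8↦9, 9↦4, 10↦1]  zeros at y ∈ ∅
  x = 7: [0↦8, 1↦6, 2↦0, 3↦7, 4↦0, 5↦7, 6↦1, 7↦10, 8↦7, 9↦9, 10↦0]  zeros at y ∈ {2, 4, 10}
  x = 8: [0↦10, 1↦9, 2↦2, 3↦6, 4↦5, 5↦5, 6↦1, 7↦10, 8↦5, 9↦3, 10↦10]  zeros at y ∈ ∅
  x = 9: [0↦6, 1↦6, 2↦9, 3↦10, 4↦4, 5↦8, 6↦6, 7↦4, 8↦8, 9↦2, 10↦3]  zeros at y ∈ ∅
  x = 10: [0↦1, 1↦2, 2↦4, 3↦2, 4↦2, 5↦10, 6↦10, 7↦8, 8↦10, 9↦0, 10↦6]  zeros at y ∈ {9}
Collecting zeros: affine points = {(0, 0), (1, 1), (1, 2), (1, 7), (2, 2), (2, 3), (2, 6), (7, 2), (7, 4), (7, 10), (10, 9)}.
Total count |C(F_11)_aff| = 11.


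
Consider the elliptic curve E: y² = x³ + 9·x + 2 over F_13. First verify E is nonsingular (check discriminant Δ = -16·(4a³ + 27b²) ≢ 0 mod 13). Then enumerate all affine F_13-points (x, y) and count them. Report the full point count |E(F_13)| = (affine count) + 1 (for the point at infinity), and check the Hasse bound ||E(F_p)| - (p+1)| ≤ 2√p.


Affine points = {(1, 5), (1, 8), (3, 2), (3, 11), (5, 4), (5, 9), (6, 5), (6, 8), (8, 1), (8, 12), (10, 0)}; affine count = 11; |E(F_13)| = 12.

Discriminant check: Δ ∝ 4a³ + 27b² = 4·9³ + 27·2² = 4·729 + 27·4 ≡ 8 (mod 13). Nonzero ⇒ E is nonsingular.
For each x ∈ F_13, compute rhs = x³ + 9·x + 2 mod 13, then count y ∈ F_13 with y² ≡ rhs.
  x = 0: rhs = 2, matching y values: none (0 points).
  x = 1: rhs = 12, matching y values: 5, 8 (2 points).
  x = 2: rhs = 2, matching y values: none (0 points).
  x = 3: rhs = 4, matching y values: 2, 11 (2 points).
  x = 4: rhs = 11, matching y values: none (0 points).
  x = 5: rhs = 3, matching y values: 4, 9 (2 points).
  x = 6: rhs = 12, matching y values: 5, 8 (2 points).
  x = 7: rhs = 5, matching y values: none (0 points).
  x = 8: rhs = 1, matching y values: 1, 12 (2 points).
  x = 9: rhs = 6, matching y values: none (0 points).
  x = 10: rhs = 0, matching y values: 0 (1 points).
  x = 11: rhs = 2, matching y values: none (0 points).
  x = 12: rhs = 5, matching y values: none (0 points).
Total affine count: 11.
Full point count |E(F_13)| = 11 + 1 = 12.
Hasse bound: |12 − (13+1)| = |-2| = 2 ≤ 2√13 ≈ 7.2111 ✓.


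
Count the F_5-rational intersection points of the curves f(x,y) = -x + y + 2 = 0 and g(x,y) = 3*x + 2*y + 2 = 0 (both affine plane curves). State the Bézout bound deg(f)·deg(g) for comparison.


Common zeros: ∅; count = 0; Bézout bound = 1.

deg(f) = 1, deg(g) = 1, so Bézout bound = 1.
Scan x ∈ F_5. For each x, list the y ∈ F_5 with f(x, y) ≡ 0 and those with g(x, y) ≡ 0 (mod 5); the common zeros in that column are the intersection.
  x = 0: f ≡ 0 at y ∈ {3}; g ≡ 0 at y ∈ {4}; common: ∅.
  x = 1: f ≡ 0 at y ∈ {4}; g ≡ 0 at y ∈ {0}; common: ∅.
  x = 2: f ≡ 0 at y ∈ {0}; g ≡ 0 at y ∈ {1}; common: ∅.
  x = 3: f ≡ 0 at y ∈ {1}; g ≡ 0 at y ∈ {2}; common: ∅.
  x = 4: f ≡ 0 at y ∈ {2}; g ≡ 0 at y ∈ {3}; common: ∅.
Collecting: common zeros = ∅, so the count is 0.
Comparison with the Bézout bound: 0 ≤ 1 = deg(f)·deg(g), as expected for curves with no common component (the affine F_5-count falls short of the bound because intersections may lie at infinity, over extension fields, or carry multiplicity).


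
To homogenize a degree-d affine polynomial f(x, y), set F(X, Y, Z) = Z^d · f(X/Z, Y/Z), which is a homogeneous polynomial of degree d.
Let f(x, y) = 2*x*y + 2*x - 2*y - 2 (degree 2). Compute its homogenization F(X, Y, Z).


F(X, Y, Z) = 2*X*Y + 2*X*Z - 2*Y*Z - 2*Z**2

deg(f) = 2.
Substitute x = X/Z, y = Y/Z into f, then multiply by Z^2.
  monomial 2·x^1·y^1 ↦ 2·X^1·Y^1·Z^0.
  monomial 2·x^1·y^0 ↦ 2·X^1·Y^0·Z^1.
  monomial -2·x^0·y^1 ↦ -2·X^0·Y^1·Z^1.
  monomial -2·x^0·y^0 ↦ -2·X^0·Y^0·Z^2.
Collecting: F(X, Y, Z) = 2*X*Y + 2*X*Z - 2*Y*Z - 2*Z**2.


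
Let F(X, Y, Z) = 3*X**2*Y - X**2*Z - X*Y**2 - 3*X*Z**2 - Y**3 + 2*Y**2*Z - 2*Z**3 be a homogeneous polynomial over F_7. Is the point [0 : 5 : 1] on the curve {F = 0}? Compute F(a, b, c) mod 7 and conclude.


F(0,5,1) ≡ 0 (mod 7); P is on the curve.

Evaluate F(0, 5, 1) term-by-term (mod 7).
  3*X**2*Y ↦ 3·0·5·1 = 0
  -X**2*Z ↦ -1·0·1·1 = 0
  -X*Y**2 ↦ -1·0·25·1 = 0
  -3*X*Z**2 ↦ -3·0·1·1 = 0
  -Y**3 ↦ -1·1·125·1 = -125
  2*Y**2*Z ↦ 2·1·25·1 = 50
  -2*Z**3 ↦ -2·1·1·1 = -2
Sum: F(0, 5, 1) = (0) + (0) + (0) + (0) + (-125) + (50) + (-2) = -77.
Reducing mod 7: -77 ≡ 0 (mod 7).
Since F(a, b, c) ≡ 0 (mod 7), P lies on the curve.


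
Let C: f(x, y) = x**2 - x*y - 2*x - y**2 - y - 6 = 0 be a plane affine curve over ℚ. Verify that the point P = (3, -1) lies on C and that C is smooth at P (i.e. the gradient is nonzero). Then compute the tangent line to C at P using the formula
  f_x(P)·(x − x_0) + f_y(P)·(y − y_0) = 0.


Tangent line at P: 5*x - 2*y - 17 = 0.

Step 1: f(3, -1) = 0, so P lies on C.
Step 2: partial derivatives
  f_x(x, y) = 2*x - y - 2, f_y(x, y) = -x - 2*y - 1.
  f_x(P) = 5, f_y(P) = -2 (gradient nonzero, so P is smooth).
Step 3: tangent line at P: 5·(x − 3) + -2·(y − -1) = 0.
Expanding: 5*x - 2*y - 17 = 0.


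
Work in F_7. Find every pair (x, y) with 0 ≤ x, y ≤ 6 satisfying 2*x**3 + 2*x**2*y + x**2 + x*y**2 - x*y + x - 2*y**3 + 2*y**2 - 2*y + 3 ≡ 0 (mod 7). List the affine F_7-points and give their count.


Affine F_7-points: {(1, 0), (1, 1), (1, 4), (2, 5), (3, 6), (4, 6)}; count = 6.

For each of the 49 pairs (x, y) ∈ F_7², evaluate f(x, y) mod 7. Record the zeros.
  x = 0: [0↦3, 1↦1, 2↦5, 3↦3, 4↦4, 5↦3, 6↦2]  zeros at y ∈ ∅
  x = 1: [0↦0, 1↦0, 2↦1, 3↦5, 4↦0, 5↦2, 6↦6]  zeros at y ∈ {0, 1, 4}
  x = 2: [0↦4, 1↦3, 2↦5, 3↦5, 4↦5, 5↦0, 6↦6]  zeros at y ∈ {5}
  x = 3: [0↦6, 1↦1, 2↦1, 3↦1, 4↦3, 5↦2, 6↦0]  zeros at y ∈ {6}
  x = 4: [0↦4, 1↦6, 2↦1, 3↦5, 4↦6, 5↦6, 6↦0]  zeros at y ∈ {6}
  x = 5: [0↦3, 1↦2, 2↦3, 3↦1, 4↦5, 5↦3, 6↦4]  zeros at y ∈ ∅
  x = 6: [0↦1, 1↦1, 2↦5, 3↦1, 4↦5, 5↦5, 6↦3]  zeros at y ∈ ∅
Collecting zeros: affine points = {(1, 0), (1, 1), (1, 4), (2, 5), (3, 6), (4, 6)}.
Total count |C(F_7)_aff| = 6.


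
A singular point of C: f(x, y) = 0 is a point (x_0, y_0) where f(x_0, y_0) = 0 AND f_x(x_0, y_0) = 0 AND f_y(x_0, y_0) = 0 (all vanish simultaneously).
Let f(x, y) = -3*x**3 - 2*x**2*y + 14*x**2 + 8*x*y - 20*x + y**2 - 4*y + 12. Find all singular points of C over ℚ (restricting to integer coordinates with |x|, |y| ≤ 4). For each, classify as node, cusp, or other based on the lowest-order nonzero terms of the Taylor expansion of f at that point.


Singular points: {(2, -2)}; classification: cusp.

Compute partial derivatives:
  f_x = -9*x**2 - 4*x*y + 28*x + 8*y - 20.
  f_y = -2*x**2 + 8*x + 2*y - 4.
Scan x_0 ∈ {−4, ..., 4}. For each x_0, f_y(x_0, y) is a polynomial in y; find its integer roots y ∈ {−4, ..., 4}, then test f_x and f at those candidates.
  x = -4: f_y(-4, y) = 2*y - 68; no integer root y with |y| ≤ 4.
  x = -3: f_y(-3, y) = 2*y - 46; no integer root y with |y| ≤ 4.
  x = -2: f_y(-2, y) = 2*y - 28; no integer root y with |y| ≤ 4.
  x = -1: f_y(-1, y) = 2*y - 14; no integer root y with |y| ≤ 4.
  x = 0: f_y(0, y) = 2*y - 4; vanishes at y ∈ {2}. (0, 2): f_x = -4 ≠ 0.
  x = 1: f_y(1, y) = 2*y + 2; vanishes at y ∈ {-1}. (1, -1): f_x = -5 ≠ 0.
  x = 2: f_y(2, y) = 2*y + 4; vanishes at y ∈ {-2}. (2, -2): f_x = 0, f = 0 — SINGULAR.
  x = 3: f_y(3, y) = 2*y + 2; vanishes at y ∈ {-1}. (3, -1): f_x = -13 ≠ 0.
  x = 4: f_y(4, y) = 2*y - 4; vanishes at y ∈ {2}. (4, 2): f_x = -68 ≠ 0.
Only singular point on the grid: (2, -2).
Classify: substitute x = 2 + u, y = -2 + v and expand: f = -3*u**3 - 2*u**2*v + v**2.
No constant or linear terms (consistent with a singular point). Quadratic part: v**2. Cubic part: -3*u**3 - 2*u**2*v.
The quadratic part v**2 is a perfect square, so there is a single (double) tangent line v = 0, i.e. y = -2. Restricting the cubic part to that line (v = 0) leaves -3*u**3 ≠ 0, so f is not divisible by v and the branch is v² ≈ 3*u**3 to lowest order — this is a cusp.
Classification: cusp.


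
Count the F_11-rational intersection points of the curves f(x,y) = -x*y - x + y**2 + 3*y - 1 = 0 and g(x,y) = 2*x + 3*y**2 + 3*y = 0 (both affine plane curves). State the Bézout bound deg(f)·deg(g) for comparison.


Common zeros: ∅; count = 0; Bézout bound = 4.

deg(f) = 2, deg(g) = 2, so Bézout bound = 4.
Scan x ∈ F_11. For each x, list the y ∈ F_11 with f(x, y) ≡ 0 and those with g(x, y) ≡ 0 (mod 11); the common zeros in that column are the intersection.
  x = 0: f ≡ 0 at y ∈ ∅; g ≡ 0 at y ∈ {0, 10}; common: ∅.
  x = 1: f ≡ 0 at y ∈ {4, 5}; g ≡ 0 at y ∈ ∅; common: ∅.
  x = 2: f ≡ 0 at y ∈ ∅; g ≡ 0 at y ∈ {2, 8}; common: ∅.
  x = 3: f ≡ 0 at y ∈ {2, 9}; g ≡ 0 at y ∈ {4, 6}; common: ∅.
  x = 4: f ≡ 0 at y ∈ ∅; g ≡ 0 at y ∈ {3, 7}; common: ∅.
  x = 5: f ≡ 0 at y ∈ ∅; g ≡ 0 at y ∈ ∅; common: ∅.
  x = 6: f ≡ 0 at y ∈ {6, 8}; g ≡ 0 at y ∈ ∅; common: ∅.
  x = 7: f ≡ 0 at y ∈ {1, 3}; g ≡ 0 at y ∈ ∅; common: ∅.
  x = 8: f ≡ 0 at y ∈ ∅; g ≡ 0 at y ∈ {1, 9}; common: ∅.
  x = 9: f ≡ 0 at y ∈ ∅; g ≡ 0 at y ∈ ∅; common: ∅.
  x = 10: f ≡ 0 at y ∈ {0, 7}; g ≡ 0 at y ∈ {5}; common: ∅.
Collecting: common zeros = ∅, so the count is 0.
Comparison with the Bézout bound: 0 ≤ 4 = deg(f)·deg(g), as expected for curves with no common component (the affine F_11-count falls short of the bound because intersections may lie at infinity, over extension fields, or carry multiplicity).


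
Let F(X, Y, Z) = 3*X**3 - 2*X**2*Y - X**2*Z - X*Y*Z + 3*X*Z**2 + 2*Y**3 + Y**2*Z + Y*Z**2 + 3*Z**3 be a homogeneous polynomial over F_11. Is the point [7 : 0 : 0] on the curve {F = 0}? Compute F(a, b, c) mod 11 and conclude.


F(7,0,0) ≡ 6 (mod 11); P is NOT on the curve.

Evaluate F(7, 0, 0) term-by-term (mod 11).
  3*X**3 ↦ 3·343·1·1 = 1029
  -2*X**2*Y ↦ -2·49·0·1 = 0
  -X**2*Z ↦ -1·49·1·0 = 0
  -X*Y*Z ↦ -1·7·0·0 = 0
  3*X*Z**2 ↦ 3·7·1·0 = 0
  2*Y**3 ↦ 2·1·0·1 = 0
  Y**2*Z ↦ 1·1·0·0 = 0
  Y*Z**2 ↦ 1·1·0·0 = 0
  3*Z**3 ↦ 3·1·1·0 = 0
Sum: F(7, 0, 0) = (1029) + (0) + (0) + (0) + (0) + (0) + (0) + (0) + (0) = 1029.
Reducing mod 11: 1029 ≡ 6 (mod 11).
Since F(a, b, c) ≡ 6 ≠ 0 (mod 11), P does NOT lie on the curve.


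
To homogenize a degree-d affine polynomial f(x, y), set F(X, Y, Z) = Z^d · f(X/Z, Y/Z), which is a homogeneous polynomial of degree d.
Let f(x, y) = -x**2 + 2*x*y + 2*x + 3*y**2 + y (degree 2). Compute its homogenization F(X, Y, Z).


F(X, Y, Z) = -X**2 + 2*X*Y + 2*X*Z + 3*Y**2 + Y*Z

deg(f) = 2.
Substitute x = X/Z, y = Y/Z into f, then multiply by Z^2.
  monomial -1·x^2·y^0 ↦ -1·X^2·Y^0·Z^0.
  monomial 2·x^1·y^1 ↦ 2·X^1·Y^1·Z^0.
  monomial 2·x^1·y^0 ↦ 2·X^1·Y^0·Z^1.
  monomial 3·x^0·y^2 ↦ 3·X^0·Y^2·Z^0.
  monomial 1·x^0·y^1 ↦ 1·X^0·Y^1·Z^1.
Collecting: F(X, Y, Z) = -X**2 + 2*X*Y + 2*X*Z + 3*Y**2 + Y*Z.


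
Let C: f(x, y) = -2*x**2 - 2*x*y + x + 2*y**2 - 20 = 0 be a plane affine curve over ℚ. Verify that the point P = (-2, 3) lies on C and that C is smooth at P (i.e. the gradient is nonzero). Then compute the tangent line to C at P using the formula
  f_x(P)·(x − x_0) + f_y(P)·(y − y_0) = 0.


Tangent line at P: 3*x + 16*y - 42 = 0.

Step 1: f(-2, 3) = 0, so P lies on C.
Step 2: partial derivatives
  f_x(x, y) = -4*x - 2*y + 1, f_y(x, y) = -2*x + 4*y.
  f_x(P) = 3, f_y(P) = 16 (gradient nonzero, so P is smooth).
Step 3: tangent line at P: 3·(x − -2) + 16·(y − 3) = 0.
Expanding: 3*x + 16*y - 42 = 0.


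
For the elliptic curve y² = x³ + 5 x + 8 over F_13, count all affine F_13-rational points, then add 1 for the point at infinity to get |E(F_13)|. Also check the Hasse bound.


Affine points = {(1, 1), (1, 12), (2, 0), (4, 1), (4, 12), (7, 3), (7, 10), (8, 1), (8, 12), (11, 4), (11, 9)}; affine count = 11; |E(F_13)| = 12.

Discriminant check: Δ ∝ 4a³ + 27b² = 4·5³ + 27·8² = 4·125 + 27·64 ≡ 5 (mod 13). Nonzero ⇒ E is nonsingular.
For each x ∈ F_13, compute rhs = x³ + 5·x + 8 mod 13, then count y ∈ F_13 with y² ≡ rhs.
  x = 0: rhs = 8, matching y values: none (0 points).
  x = 1: rhs = 1, matching y values: 1, 12 (2 points).
  x = 2: rhs = 0, matching y values: 0 (1 points).
  x = 3: rhs = 11, matching y values: none (0 points).
  x = 4: rhs = 1, matching y values: 1, 12 (2 points).
  x = 5: rhs = 2, matching y values: none (0 points).
  x = 6: rhs = 7, matching y values: none (0 points).
  x = 7: rhs = 9, matching y values: 3, 10 (2 points).
  x = 8: rhs = 1, matching y values: 1, 12 (2 points).
  x = 9: rhs = 2, matching y values: none (0 points).
  x = 10: rhs = 5, matching y values: none (0 points).
  x = 11: rhs = 3, matching y values: 4, 9 (2 points).
  x = 12: rhs = 2, matching y values: none (0 points).
Total affine count: 11.
Full point count |E(F_13)| = 11 + 1 = 12.
Hasse bound: |12 − (13+1)| = |-2| = 2 ≤ 2√13 ≈ 7.2111 ✓.


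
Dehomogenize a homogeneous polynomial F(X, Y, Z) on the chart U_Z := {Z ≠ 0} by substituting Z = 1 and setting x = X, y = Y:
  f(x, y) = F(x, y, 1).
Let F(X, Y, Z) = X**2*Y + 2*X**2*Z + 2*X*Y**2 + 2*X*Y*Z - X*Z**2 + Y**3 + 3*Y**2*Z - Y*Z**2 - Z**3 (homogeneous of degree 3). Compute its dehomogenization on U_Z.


f(x, y) = x**2*y + 2*x**2 + 2*x*y**2 + 2*x*y - x + y**3 + 3*y**2 - y - 1

On U_Z we set Z = 1. Each monomial c·X^i·Y^j·Z^k in F becomes c·x^i·y^j·1^k = c·x^i·y^j.
Substituting Z = 1: F(X, Y, 1) = x**2*y + 2*x**2 + 2*x*y**2 + 2*x*y - x + y**3 + 3*y**2 - y - 1.
Note: deg(f) ≤ deg(F) = 3; strict inequality happens when F is divisible by Z (lost terms).


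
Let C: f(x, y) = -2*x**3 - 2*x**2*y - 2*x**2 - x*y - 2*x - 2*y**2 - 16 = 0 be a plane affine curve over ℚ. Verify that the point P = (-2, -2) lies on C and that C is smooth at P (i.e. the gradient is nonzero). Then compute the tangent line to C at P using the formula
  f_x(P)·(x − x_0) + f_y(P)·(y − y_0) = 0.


Tangent line at P: -32*x + 2*y - 60 = 0.

Step 1: f(-2, -2) = 0, so P lies on C.
Step 2: partial derivatives
  f_x(x, y) = -6*x**2 - 4*x*y - 4*x - y - 2, f_y(x, y) = -2*x**2 - x - 4*y.
  f_x(P) = -32, f_y(P) = 2 (gradient nonzero, so P is smooth).
Step 3: tangent line at P: -32·(x − -2) + 2·(y − -2) = 0.
Expanding: -32*x + 2*y - 60 = 0.


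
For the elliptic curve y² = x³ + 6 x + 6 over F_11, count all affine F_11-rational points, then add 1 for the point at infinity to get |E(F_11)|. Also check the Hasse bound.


Affine points = {(2, 2), (2, 9), (6, 4), (6, 7), (8, 4), (8, 7)}; affine count = 6; |E(F_11)| = 7.

Discriminant check: Δ ∝ 4a³ + 27b² = 4·6³ + 27·6² = 4·216 + 27·36 ≡ 10 (mod 11). Nonzero ⇒ E is nonsingular.
For each x ∈ F_11, compute rhs = x³ + 6·x + 6 mod 11, then count y ∈ F_11 with y² ≡ rhs.
  x = 0: rhs = 6, matching y values: none (0 points).
  x = 1: rhs = 2, matching y values: none (0 points).
  x = 2: rhs = 4, matching y values: 2, 9 (2 points).
  x = 3: rhs = 7, matching y values: none (0 points).
  x = 4: rhs = 6, matching y values: none (0 points).
  x = 5: rhs = 7, matching y values: none (0 points).
  x = 6: rhs = 5, matching y values: 4, 7 (2 points).
  x = 7: rhs = 6, matching y values: none (0 points).
  x = 8: rhs = 5, matching y values: 4, 7 (2 points).
  x = 9: rhs = 8, matching y values: none (0 points).
  x = 10: rhs = 10, matching y values: none (0 points).
Total affine count: 6.
Full point count |E(F_11)| = 6 + 1 = 7.
Hasse bound: |7 − (11+1)| = |-5| = 5 ≤ 2√11 ≈ 6.6332 ✓.
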